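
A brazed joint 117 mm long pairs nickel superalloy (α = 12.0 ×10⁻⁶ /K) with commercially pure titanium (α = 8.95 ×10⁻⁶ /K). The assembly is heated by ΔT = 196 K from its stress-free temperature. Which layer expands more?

nickel superalloy

α(nickel superalloy) = 12.0×10⁻⁶/K vs α(commercially pure titanium) = 8.95×10⁻⁶/K.
Higher α expands more for the same ΔT: nickel superalloy.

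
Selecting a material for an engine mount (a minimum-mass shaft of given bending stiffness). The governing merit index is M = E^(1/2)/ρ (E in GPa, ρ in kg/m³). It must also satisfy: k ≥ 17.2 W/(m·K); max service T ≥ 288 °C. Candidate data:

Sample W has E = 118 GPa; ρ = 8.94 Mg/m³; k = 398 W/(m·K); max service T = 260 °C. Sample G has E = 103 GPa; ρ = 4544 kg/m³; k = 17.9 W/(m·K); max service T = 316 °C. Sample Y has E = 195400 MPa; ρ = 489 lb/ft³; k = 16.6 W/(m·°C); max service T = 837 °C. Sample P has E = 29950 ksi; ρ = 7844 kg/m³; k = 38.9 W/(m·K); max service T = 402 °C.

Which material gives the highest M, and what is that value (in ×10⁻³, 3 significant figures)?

Screen on constraints: k ≥ 17.2 W/(m·K); max service T ≥ 288 °C. Survivors: sample G, sample P.
Convert each candidate to consistent units, then evaluate M:
  sample G: E = 103.0 GPa, ρ = 4544 kg/m³
  sample P: E = 206.5 GPa, ρ = 7844 kg/m³
  sample G: M = 2.23×10⁻³
  sample P: M = 1.83×10⁻³
Sample G has the largest M.

sample G, M = 2.23×10⁻³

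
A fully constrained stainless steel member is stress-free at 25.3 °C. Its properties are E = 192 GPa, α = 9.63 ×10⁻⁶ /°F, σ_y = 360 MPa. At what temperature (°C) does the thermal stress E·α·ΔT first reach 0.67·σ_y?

α = 9.63×10⁻⁶/°F × 9/5 = 17.3×10⁻⁶/K.
E·α·ΔT = 241.2 MPa ⇒ ΔT = 241.2 / (192.0×10³ × 17.3×10⁻⁶) = 72.47 K.
T = 25.3 + 72.47 = 97.77 °C.

97.8 °C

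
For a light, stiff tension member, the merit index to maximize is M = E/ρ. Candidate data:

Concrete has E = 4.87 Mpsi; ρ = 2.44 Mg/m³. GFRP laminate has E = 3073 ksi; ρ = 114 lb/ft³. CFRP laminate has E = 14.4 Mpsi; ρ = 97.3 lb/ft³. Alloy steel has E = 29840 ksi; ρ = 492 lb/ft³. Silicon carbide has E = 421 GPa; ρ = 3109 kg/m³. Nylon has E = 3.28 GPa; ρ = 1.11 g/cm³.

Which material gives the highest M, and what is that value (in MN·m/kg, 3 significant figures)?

In SI units:
  concrete: E = 33.58 GPa, ρ = 2440 kg/m³
  GFRP laminate: E = 21.19 GPa, ρ = 1826 kg/m³
  CFRP laminate: E = 99.28 GPa, ρ = 1559 kg/m³
  alloy steel: E = 205.7 GPa, ρ = 7881 kg/m³
  silicon carbide: E = 421.0 GPa, ρ = 3109 kg/m³
  nylon: E = 3.280 GPa, ρ = 1110 kg/m³
  silicon carbide: M = 135 MN·m/kg
  CFRP laminate: M = 63.7 MN·m/kg
  alloy steel: M = 26.1 MN·m/kg
  concrete: M = 13.8 MN·m/kg
  GFRP laminate: M = 11.6 MN·m/kg
  nylon: M = 2.95 MN·m/kg
Highest index: silicon carbide.

silicon carbide, M = 135 MN·m/kg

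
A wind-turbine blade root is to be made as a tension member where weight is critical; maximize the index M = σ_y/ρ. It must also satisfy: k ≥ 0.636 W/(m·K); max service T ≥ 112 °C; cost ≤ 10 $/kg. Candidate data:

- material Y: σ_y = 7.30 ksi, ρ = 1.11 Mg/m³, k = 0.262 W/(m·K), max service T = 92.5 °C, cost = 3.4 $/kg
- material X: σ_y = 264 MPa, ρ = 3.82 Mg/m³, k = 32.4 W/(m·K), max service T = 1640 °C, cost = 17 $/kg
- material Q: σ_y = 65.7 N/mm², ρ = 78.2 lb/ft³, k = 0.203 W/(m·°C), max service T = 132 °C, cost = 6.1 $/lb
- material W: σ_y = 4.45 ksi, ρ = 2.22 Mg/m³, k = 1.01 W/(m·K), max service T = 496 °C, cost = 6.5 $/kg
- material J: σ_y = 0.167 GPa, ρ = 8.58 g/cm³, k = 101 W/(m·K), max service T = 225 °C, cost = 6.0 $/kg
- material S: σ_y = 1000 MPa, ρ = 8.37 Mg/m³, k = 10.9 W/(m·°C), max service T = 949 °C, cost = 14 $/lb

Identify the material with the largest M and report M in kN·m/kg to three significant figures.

material J, M = 19.5 kN·m/kg

Screen on constraints: k ≥ 0.636 W/(m·K); max service T ≥ 112 °C; cost ≤ 10 $/kg. Survivors: material W, material J.
Convert each candidate to consistent units, then evaluate M:
  material W: σ_y = 30.68 MPa, ρ = 2220 kg/m³
  material J: σ_y = 167.0 MPa, ρ = 8580 kg/m³
  material J: M = 19.5 kN·m/kg
  material W: M = 13.8 kN·m/kg
The maximum is for material J.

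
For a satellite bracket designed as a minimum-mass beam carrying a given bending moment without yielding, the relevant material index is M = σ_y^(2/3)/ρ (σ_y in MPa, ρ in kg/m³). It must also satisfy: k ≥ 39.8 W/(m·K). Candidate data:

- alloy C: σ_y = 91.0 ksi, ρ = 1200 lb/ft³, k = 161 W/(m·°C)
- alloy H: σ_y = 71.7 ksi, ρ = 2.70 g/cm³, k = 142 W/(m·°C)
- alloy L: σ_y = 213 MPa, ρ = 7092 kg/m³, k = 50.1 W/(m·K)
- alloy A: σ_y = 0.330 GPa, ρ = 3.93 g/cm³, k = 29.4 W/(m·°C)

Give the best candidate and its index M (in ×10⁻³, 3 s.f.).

Screen on constraints: k ≥ 39.8 W/(m·K). Survivors: alloy C, alloy H, alloy L.
After converting to SI:
  alloy C: σ_y = 627.4 MPa, ρ = 19220 kg/m³
  alloy H: σ_y = 494.4 MPa, ρ = 2700 kg/m³
  alloy L: σ_y = 213.0 MPa, ρ = 7092 kg/m³
  alloy H: M = 23.2×10⁻³
  alloy L: M = 5.03×10⁻³
  alloy C: M = 3.81×10⁻³
Alloy H ranks first.

alloy H, M = 23.2×10⁻³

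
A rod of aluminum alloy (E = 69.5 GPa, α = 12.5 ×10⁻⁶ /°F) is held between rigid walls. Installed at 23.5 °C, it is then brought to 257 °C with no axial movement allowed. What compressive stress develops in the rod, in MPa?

α = 12.5×10⁻⁶/°F × 9/5 = 22.5×10⁻⁶/K.
ΔT = 233.5 K. Constrained thermal stress σ = E·α·ΔT = 69.50×10³ MPa × 22.5×10⁻⁶ × 233.5 = 365 MPa (compressive).

365 MPa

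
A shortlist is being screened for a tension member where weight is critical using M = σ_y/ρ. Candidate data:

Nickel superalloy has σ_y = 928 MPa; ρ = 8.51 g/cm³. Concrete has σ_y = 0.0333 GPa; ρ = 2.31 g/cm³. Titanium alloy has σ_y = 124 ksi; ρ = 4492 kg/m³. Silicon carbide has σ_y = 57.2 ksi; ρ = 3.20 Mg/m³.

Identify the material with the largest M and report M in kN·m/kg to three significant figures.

After converting to SI:
  nickel superalloy: σ_y = 928.0 MPa, ρ = 8510 kg/m³
  concrete: σ_y = 33.30 MPa, ρ = 2310 kg/m³
  titanium alloy: σ_y = 855.0 MPa, ρ = 4492 kg/m³
  silicon carbide: σ_y = 394.4 MPa, ρ = 3200 kg/m³
  titanium alloy: M = 190 kN·m/kg
  silicon carbide: M = 123 kN·m/kg
  nickel superalloy: M = 109 kN·m/kg
  concrete: M = 14.4 kN·m/kg
The maximum is for titanium alloy.

titanium alloy, M = 190 kN·m/kg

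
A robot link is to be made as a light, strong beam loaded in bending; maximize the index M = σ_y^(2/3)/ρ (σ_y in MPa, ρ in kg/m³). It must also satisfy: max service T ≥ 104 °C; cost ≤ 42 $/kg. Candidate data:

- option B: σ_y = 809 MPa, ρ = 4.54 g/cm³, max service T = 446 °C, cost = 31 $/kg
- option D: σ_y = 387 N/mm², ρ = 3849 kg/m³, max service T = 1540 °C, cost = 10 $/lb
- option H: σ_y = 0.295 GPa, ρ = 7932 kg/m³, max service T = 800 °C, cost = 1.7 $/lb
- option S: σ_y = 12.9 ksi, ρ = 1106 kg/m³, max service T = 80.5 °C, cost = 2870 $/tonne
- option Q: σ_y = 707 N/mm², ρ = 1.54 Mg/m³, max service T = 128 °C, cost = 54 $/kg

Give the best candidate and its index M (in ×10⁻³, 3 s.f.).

option B, M = 19.1×10⁻³

Screen on constraints: max service T ≥ 104 °C; cost ≤ 42 $/kg. Survivors: option B, option D, option H.
Convert each candidate to consistent units, then evaluate M:
  option B: σ_y = 809.0 MPa, ρ = 4540 kg/m³
  option D: σ_y = 387.0 MPa, ρ = 3849 kg/m³
  option H: σ_y = 295.0 MPa, ρ = 7932 kg/m³
  option B: M = 19.1×10⁻³
  option D: M = 13.8×10⁻³
  option H: M = 5.59×10⁻³
Highest index: option B.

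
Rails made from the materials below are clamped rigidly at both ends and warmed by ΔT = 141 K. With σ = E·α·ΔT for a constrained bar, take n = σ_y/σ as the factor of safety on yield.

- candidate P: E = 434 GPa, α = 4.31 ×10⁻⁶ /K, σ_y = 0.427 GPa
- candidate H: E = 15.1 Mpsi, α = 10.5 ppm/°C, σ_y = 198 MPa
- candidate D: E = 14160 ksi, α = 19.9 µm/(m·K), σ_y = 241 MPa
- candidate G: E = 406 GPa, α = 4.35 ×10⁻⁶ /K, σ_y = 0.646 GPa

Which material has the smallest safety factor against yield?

candidate D

Converting E to GPa, α to ×10⁻⁶/K, σ_y to MPa, then σ and n for each:
  candidate P: E = 434.0, α = 4.31, σ_y = 427.0 → σ = 264 MPa, n = 1.62
  candidate H: E = 104.1, α = 10.5, σ_y = 198.0 → σ = 154 MPa, n = 1.28
  candidate D: E = 97.63, α = 19.9, σ_y = 241.0 → σ = 274 MPa, n = 0.880
  candidate G: E = 406.0, α = 4.35, σ_y = 646.0 → σ = 249 MPa, n = 2.59
Smallest n: candidate D with n = 0.880.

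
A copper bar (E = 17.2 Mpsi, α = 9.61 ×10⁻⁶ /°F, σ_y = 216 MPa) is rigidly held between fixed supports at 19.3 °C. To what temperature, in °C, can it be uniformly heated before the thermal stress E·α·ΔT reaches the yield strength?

E = 17.2 Mpsi = 118.6 GPa.
α = 9.61×10⁻⁶/°F × 9/5 = 17.3×10⁻⁶/K.
E·α·ΔT = 216.0 MPa ⇒ ΔT = 216.0 / (118.6×10³ × 17.3×10⁻⁶) = 105.3 K.
T = 19.3 + 105.3 = 124.6 °C.

125 °C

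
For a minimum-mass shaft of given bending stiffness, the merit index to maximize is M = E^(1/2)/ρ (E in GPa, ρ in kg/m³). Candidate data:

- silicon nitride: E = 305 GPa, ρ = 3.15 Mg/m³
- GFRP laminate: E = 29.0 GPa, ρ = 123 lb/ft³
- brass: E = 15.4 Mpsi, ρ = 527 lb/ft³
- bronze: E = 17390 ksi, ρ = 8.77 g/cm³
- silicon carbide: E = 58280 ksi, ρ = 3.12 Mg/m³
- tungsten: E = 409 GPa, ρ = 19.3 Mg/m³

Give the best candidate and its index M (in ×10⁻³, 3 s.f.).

In SI units:
  silicon nitride: E = 305.0 GPa, ρ = 3150 kg/m³
  GFRP laminate: E = 29.00 GPa, ρ = 1970 kg/m³
  brass: E = 106.2 GPa, ρ = 8442 kg/m³
  bronze: E = 119.9 GPa, ρ = 8770 kg/m³
  silicon carbide: E = 401.8 GPa, ρ = 3120 kg/m³
  tungsten: E = 409.0 GPa, ρ = 19300 kg/m³
  silicon carbide: M = 6.42×10⁻³
  silicon nitride: M = 5.54×10⁻³
  GFRP laminate: M = 2.73×10⁻³
  bronze: M = 1.25×10⁻³
  brass: M = 1.22×10⁻³
  tungsten: M = 1.05×10⁻³
Silicon carbide has the largest M.

silicon carbide, M = 6.42×10⁻³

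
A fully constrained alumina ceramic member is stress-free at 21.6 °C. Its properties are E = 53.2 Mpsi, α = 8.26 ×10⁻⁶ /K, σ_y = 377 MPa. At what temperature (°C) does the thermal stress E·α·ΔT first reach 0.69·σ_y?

107 °C

E = 53.2 Mpsi = 366.8 GPa.
E·α·ΔT = 260.1 MPa ⇒ ΔT = 260.1 / (366.8×10³ × 8.26×10⁻⁶) = 85.86 K.
T = 21.6 + 85.86 = 107.5 °C.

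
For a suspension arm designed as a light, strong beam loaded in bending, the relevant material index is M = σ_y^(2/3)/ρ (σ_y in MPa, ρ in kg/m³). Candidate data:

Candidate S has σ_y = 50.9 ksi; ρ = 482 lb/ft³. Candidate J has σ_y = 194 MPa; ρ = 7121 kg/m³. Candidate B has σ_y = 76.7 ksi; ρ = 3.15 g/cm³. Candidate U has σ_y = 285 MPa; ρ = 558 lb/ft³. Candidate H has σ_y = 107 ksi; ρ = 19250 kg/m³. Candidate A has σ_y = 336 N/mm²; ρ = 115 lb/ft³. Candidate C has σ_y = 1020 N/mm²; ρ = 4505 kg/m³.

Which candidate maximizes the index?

candidate A

Putting every candidate on a common basis:
  candidate S: σ_y = 350.9 MPa, ρ = 7721 kg/m³
  candidate J: σ_y = 194.0 MPa, ρ = 7121 kg/m³
  candidate B: σ_y = 528.8 MPa, ρ = 3150 kg/m³
  candidate U: σ_y = 285.0 MPa, ρ = 8938 kg/m³
  candidate H: σ_y = 737.7 MPa, ρ = 19250 kg/m³
  candidate A: σ_y = 336.0 MPa, ρ = 1842 kg/m³
  candidate C: σ_y = 1020 MPa, ρ = 4505 kg/m³
  candidate A: M = 26.2×10⁻³
  candidate C: M = 22.5×10⁻³
  candidate B: M = 20.8×10⁻³
  candidate S: M = 6.44×10⁻³
  candidate U: M = 4.85×10⁻³
  candidate J: M = 4.71×10⁻³
  candidate H: M = 4.24×10⁻³
Candidate A ranks first.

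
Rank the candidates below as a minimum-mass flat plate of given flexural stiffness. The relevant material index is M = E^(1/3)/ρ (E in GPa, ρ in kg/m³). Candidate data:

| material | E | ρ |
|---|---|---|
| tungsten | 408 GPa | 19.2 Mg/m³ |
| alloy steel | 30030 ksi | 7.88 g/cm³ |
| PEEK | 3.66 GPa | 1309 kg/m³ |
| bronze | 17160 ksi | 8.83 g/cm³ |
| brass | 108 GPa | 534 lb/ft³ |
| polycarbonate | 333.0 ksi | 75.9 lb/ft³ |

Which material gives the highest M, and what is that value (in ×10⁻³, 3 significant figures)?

Normalizing units and computing the index:
  tungsten: E = 408.0 GPa, ρ = 19200 kg/m³
  alloy steel: E = 207.0 GPa, ρ = 7880 kg/m³
  PEEK: E = 3.660 GPa, ρ = 1309 kg/m³
  bronze: E = 118.3 GPa, ρ = 8830 kg/m³
  brass: E = 108.0 GPa, ρ = 8554 kg/m³
  polycarbonate: E = 2.296 GPa, ρ = 1216 kg/m³
  PEEK: M = 1.18×10⁻³
  polycarbonate: M = 1.09×10⁻³
  alloy steel: M = 0.751×10⁻³
  brass: M = 0.557×10⁻³
  bronze: M = 0.556×10⁻³
  tungsten: M = 0.386×10⁻³
Highest index: PEEK.

PEEK, M = 1.18×10⁻³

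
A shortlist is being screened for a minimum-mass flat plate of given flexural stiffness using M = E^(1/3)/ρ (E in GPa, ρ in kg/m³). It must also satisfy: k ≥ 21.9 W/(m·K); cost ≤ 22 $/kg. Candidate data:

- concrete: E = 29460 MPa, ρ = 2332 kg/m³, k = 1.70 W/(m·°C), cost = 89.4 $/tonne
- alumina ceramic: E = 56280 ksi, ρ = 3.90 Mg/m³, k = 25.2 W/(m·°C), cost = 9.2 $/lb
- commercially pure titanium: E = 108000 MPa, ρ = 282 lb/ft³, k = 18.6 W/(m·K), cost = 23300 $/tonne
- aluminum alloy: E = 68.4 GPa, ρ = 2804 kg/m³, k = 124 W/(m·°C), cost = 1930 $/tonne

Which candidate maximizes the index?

alumina ceramic

Screen on constraints: k ≥ 21.9 W/(m·K); cost ≤ 22 $/kg. Survivors: alumina ceramic, aluminum alloy.
Normalizing units and computing the index:
  alumina ceramic: E = 388.0 GPa, ρ = 3900 kg/m³
  aluminum alloy: E = 68.40 GPa, ρ = 2804 kg/m³
  alumina ceramic: M = 1.87×10⁻³
  aluminum alloy: M = 1.46×10⁻³
Highest index: alumina ceramic.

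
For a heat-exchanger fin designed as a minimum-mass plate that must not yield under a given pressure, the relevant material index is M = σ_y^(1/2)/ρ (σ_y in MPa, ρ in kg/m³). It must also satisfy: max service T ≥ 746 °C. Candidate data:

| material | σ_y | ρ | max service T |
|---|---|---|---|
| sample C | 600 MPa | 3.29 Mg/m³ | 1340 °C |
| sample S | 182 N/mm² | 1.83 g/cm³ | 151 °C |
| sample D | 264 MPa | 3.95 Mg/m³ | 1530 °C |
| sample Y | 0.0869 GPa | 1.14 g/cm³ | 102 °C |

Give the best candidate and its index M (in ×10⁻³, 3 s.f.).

Screen on constraints: max service T ≥ 746 °C. Survivors: sample C, sample D.
Normalizing units and computing the index:
  sample C: σ_y = 600.0 MPa, ρ = 3290 kg/m³
  sample D: σ_y = 264.0 MPa, ρ = 3950 kg/m³
  sample C: M = 7.45×10⁻³
  sample D: M = 4.11×10⁻³
Sample C ranks first.

sample C, M = 7.45×10⁻³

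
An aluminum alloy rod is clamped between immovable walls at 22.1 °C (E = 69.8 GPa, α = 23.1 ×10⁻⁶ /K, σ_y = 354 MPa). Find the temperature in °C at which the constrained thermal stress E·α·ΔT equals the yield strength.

E·α·ΔT = 354.0 MPa ⇒ ΔT = 354.0 / (69.80×10³ × 23.1×10⁻⁶) = 219.6 K.
T = 22.1 + 219.6 = 241.7 °C.

242 °C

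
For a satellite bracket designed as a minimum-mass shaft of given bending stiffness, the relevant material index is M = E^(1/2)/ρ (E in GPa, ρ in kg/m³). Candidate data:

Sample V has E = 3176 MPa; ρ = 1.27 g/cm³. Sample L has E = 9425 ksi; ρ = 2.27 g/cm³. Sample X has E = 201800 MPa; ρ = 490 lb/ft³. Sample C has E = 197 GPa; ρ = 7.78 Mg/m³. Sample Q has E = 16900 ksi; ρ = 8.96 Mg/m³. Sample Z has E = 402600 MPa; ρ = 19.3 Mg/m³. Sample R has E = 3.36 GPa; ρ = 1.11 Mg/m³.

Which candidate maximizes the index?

sample L

Convert each candidate to consistent units, then evaluate M:
  sample V: E = 3.176 GPa, ρ = 1270 kg/m³
  sample L: E = 64.98 GPa, ρ = 2270 kg/m³
  sample X: E = 201.8 GPa, ρ = 7849 kg/m³
  sample C: E = 197.0 GPa, ρ = 7780 kg/m³
  sample Q: E = 116.5 GPa, ρ = 8960 kg/m³
  sample Z: E = 402.6 GPa, ρ = 19300 kg/m³
  sample R: E = 3.360 GPa, ρ = 1110 kg/m³
  sample L: M = 3.55×10⁻³
  sample X: M = 1.81×10⁻³
  sample C: M = 1.80×10⁻³
  sample R: M = 1.65×10⁻³
  sample V: M = 1.40×10⁻³
  sample Q: M = 1.20×10⁻³
  sample Z: M = 1.04×10⁻³
Sample L ranks first.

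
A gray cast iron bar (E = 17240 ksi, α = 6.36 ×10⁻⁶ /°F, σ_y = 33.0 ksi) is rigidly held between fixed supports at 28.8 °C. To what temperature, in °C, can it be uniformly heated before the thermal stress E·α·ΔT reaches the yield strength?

E = 17240 ksi = 118.9 GPa.
α = 6.36×10⁻⁶/°F × 9/5 = 11.4×10⁻⁶/K.
σ_y = 33.0 ksi = 227.5 MPa.
E·α·ΔT = 227.5 MPa ⇒ ΔT = 227.5 / (118.9×10³ × 11.4×10⁻⁶) = 167.2 K.
T = 28.8 + 167.2 = 196.0 °C.

196 °C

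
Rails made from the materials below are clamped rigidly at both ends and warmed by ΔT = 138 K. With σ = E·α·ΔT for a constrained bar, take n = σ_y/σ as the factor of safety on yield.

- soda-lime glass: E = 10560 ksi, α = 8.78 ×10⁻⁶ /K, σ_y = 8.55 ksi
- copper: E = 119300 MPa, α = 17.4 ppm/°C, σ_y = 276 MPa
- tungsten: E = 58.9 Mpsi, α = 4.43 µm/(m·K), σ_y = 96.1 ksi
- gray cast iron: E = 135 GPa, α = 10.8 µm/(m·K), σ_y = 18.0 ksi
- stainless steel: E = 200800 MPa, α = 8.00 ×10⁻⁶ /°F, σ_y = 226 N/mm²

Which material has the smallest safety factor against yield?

In consistent units (E in GPa, α in ×10⁻⁶/K, σ_y in MPa):
  soda-lime glass: E = 72.81, α = 8.78, σ_y = 58.95 → σ = 88.2 MPa, n = 0.668
  copper: E = 119.3, α = 17.4, σ_y = 276.0 → σ = 286 MPa, n = 0.963
  tungsten: E = 406.1, α = 4.43, σ_y = 662.6 → σ = 248 MPa, n = 2.67
  gray cast iron: E = 135.0, α = 10.8, σ_y = 124.1 → σ = 201 MPa, n = 0.617
  stainless steel: E = 200.8, α = 14.4, σ_y = 226.0 → σ = 399 MPa, n = 0.566
The minimum is stainless steel at n = 0.566.

stainless steel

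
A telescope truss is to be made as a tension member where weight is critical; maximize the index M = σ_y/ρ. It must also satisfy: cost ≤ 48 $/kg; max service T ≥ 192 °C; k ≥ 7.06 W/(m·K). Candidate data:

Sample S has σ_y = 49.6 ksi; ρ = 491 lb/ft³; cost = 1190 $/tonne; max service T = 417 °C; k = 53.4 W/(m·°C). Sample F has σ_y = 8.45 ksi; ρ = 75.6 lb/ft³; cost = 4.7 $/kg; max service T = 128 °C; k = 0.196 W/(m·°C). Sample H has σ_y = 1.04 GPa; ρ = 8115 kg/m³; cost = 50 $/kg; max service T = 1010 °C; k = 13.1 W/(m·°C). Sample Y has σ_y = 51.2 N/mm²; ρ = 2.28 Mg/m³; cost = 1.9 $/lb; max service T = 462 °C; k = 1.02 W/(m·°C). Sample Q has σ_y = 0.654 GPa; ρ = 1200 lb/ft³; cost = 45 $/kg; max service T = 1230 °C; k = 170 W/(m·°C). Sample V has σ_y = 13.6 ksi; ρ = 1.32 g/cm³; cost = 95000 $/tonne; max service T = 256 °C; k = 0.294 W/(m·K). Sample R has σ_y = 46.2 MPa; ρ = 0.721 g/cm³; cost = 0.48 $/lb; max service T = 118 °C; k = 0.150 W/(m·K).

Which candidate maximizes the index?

sample S

Screen on constraints: cost ≤ 48 $/kg; max service T ≥ 192 °C; k ≥ 7.06 W/(m·K). Survivors: sample S, sample Q.
Putting every candidate on a common basis:
  sample S: σ_y = 342.0 MPa, ρ = 7865 kg/m³
  sample Q: σ_y = 654.0 MPa, ρ = 19220 kg/m³
  sample S: M = 43.5 kN·m/kg
  sample Q: M = 34.0 kN·m/kg
Sample S ranks first.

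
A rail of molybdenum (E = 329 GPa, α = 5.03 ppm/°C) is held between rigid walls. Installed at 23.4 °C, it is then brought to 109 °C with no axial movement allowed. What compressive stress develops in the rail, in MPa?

ΔT = 85.60 K. Constrained thermal stress σ = E·α·ΔT = 329.0×10³ MPa × 5.03×10⁻⁶ × 85.60 = 142 MPa (compressive).

142 MPa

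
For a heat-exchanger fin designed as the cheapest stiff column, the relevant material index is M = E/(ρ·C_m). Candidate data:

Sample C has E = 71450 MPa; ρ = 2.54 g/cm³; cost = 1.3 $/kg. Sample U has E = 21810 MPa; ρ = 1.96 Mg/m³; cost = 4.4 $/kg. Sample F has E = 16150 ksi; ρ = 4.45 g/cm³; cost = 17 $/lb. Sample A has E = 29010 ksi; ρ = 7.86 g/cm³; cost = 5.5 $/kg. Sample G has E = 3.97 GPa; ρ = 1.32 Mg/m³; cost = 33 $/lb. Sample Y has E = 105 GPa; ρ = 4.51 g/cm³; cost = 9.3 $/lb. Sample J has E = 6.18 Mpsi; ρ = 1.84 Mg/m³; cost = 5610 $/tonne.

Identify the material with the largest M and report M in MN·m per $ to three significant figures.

sample C, M = 21.6 MN·m per $

Convert each candidate to consistent units, then evaluate M:
  sample C: E = 71.45 GPa, ρ = 2540 kg/m³, cost = 1.300 $/kg
  sample U: E = 21.81 GPa, ρ = 1960 kg/m³, cost = 4.400 $/kg
  sample F: E = 111.4 GPa, ρ = 4450 kg/m³, cost = 37.48 $/kg
  sample A: E = 200.0 GPa, ρ = 7860 kg/m³, cost = 5.500 $/kg
  sample G: E = 3.970 GPa, ρ = 1320 kg/m³, cost = 72.75 $/kg
  sample Y: E = 105.0 GPa, ρ = 4510 kg/m³, cost = 20.50 $/kg
  sample J: E = 42.61 GPa, ρ = 1840 kg/m³, cost = 5.610 $/kg
  sample C: M = 21.6 MN·m per $
  sample A: M = 4.63 MN·m per $
  sample J: M = 4.13 MN·m per $
  sample U: M = 2.53 MN·m per $
  sample Y: M = 1.14 MN·m per $
  sample F: M = 0.668 MN·m per $
  sample G: M = 0.0413 MN·m per $
Sample C ranks first.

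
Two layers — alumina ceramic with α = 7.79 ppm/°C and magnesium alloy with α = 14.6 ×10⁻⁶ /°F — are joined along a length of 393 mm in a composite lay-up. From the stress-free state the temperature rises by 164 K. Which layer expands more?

magnesium alloy

magnesium alloy: α = 14.6×10⁻⁶/°F × 9/5 = 26.3×10⁻⁶/K.
α(alumina ceramic) = 7.79×10⁻⁶/K vs α(magnesium alloy) = 26.3×10⁻⁶/K.
Higher α expands more for the same ΔT: magnesium alloy.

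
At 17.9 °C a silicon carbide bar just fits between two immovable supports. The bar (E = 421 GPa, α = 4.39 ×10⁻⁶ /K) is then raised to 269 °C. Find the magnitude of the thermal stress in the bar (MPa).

ΔT = 251.1 K. Constrained thermal stress σ = E·α·ΔT = 421.0×10³ MPa × 4.39×10⁻⁶ × 251.1 = 464 MPa (compressive).

464 MPa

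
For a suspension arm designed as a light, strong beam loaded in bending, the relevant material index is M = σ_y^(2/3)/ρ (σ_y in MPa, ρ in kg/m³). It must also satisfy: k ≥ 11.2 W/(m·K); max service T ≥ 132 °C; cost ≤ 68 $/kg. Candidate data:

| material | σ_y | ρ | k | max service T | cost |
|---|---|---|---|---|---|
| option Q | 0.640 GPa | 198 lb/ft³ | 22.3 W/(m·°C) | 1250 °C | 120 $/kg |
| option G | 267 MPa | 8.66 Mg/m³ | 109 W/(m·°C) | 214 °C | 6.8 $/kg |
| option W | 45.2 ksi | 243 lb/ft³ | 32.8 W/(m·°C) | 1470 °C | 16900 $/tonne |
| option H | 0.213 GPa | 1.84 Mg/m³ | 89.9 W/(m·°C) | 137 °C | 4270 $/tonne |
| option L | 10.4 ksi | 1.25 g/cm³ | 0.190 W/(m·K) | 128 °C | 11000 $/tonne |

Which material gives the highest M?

Screen on constraints: k ≥ 11.2 W/(m·K); max service T ≥ 132 °C; cost ≤ 68 $/kg. Survivors: option G, option W, option H.
Convert each candidate to consistent units, then evaluate M:
  option G: σ_y = 267.0 MPa, ρ = 8660 kg/m³
  option W: σ_y = 311.6 MPa, ρ = 3892 kg/m³
  option H: σ_y = 213.0 MPa, ρ = 1840 kg/m³
  option H: M = 19.4×10⁻³
  option W: M = 11.8×10⁻³
  option G: M = 4.79×10⁻³
Option H ranks first.

option H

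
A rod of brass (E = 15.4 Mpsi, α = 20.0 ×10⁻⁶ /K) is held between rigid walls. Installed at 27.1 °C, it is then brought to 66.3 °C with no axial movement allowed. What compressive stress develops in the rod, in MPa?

E = 15.4 Mpsi = 106.2 GPa.
ΔT = 39.20 K. Constrained thermal stress σ = E·α·ΔT = 106.2×10³ MPa × 20.0×10⁻⁶ × 39.20 = 83.2 MPa (compressive).

83.2 MPa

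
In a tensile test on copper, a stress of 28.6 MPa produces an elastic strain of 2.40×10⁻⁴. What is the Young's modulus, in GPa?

E = σ/ε = 28.6 MPa / 2.40×10⁻⁴ = 119200 MPa = 119 GPa.

119 GPa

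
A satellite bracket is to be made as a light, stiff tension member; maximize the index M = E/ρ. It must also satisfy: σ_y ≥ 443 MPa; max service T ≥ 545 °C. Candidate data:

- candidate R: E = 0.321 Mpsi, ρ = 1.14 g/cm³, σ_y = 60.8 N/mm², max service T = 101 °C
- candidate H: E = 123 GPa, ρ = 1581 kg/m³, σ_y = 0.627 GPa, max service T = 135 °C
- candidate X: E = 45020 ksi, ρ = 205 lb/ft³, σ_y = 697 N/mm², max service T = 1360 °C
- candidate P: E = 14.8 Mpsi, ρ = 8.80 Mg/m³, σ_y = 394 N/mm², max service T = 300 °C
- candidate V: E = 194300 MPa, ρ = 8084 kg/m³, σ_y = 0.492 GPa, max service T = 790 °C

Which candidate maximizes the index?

candidate X

Screen on constraints: σ_y ≥ 443 MPa; max service T ≥ 545 °C. Survivors: candidate X, candidate V.
After converting to SI:
  candidate X: E = 310.4 GPa, ρ = 3284 kg/m³
  candidate V: E = 194.3 GPa, ρ = 8084 kg/m³
  candidate X: M = 94.5 MN·m/kg
  candidate V: M = 24.0 MN·m/kg
Candidate X ranks first.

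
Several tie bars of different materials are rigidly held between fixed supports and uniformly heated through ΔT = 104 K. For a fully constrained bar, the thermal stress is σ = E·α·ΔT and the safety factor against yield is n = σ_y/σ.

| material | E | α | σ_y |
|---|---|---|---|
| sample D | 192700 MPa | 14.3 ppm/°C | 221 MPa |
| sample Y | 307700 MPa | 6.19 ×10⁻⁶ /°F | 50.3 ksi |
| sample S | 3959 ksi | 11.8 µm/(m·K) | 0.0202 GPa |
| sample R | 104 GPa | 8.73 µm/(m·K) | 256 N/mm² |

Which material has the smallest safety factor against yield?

sample S

In consistent units (E in GPa, α in ×10⁻⁶/K, σ_y in MPa):
  sample D: E = 192.7, α = 14.3, σ_y = 221.0 → σ = 287 MPa, n = 0.771
  sample Y: E = 307.7, α = 11.1, σ_y = 346.8 → σ = 357 MPa, n = 0.973
  sample S: E = 27.30, α = 11.8, σ_y = 20.20 → σ = 33.5 MPa, n = 0.603
  sample R: E = 104.0, α = 8.73, σ_y = 256.0 → σ = 94.4 MPa, n = 2.71
The minimum is sample S at n = 0.603.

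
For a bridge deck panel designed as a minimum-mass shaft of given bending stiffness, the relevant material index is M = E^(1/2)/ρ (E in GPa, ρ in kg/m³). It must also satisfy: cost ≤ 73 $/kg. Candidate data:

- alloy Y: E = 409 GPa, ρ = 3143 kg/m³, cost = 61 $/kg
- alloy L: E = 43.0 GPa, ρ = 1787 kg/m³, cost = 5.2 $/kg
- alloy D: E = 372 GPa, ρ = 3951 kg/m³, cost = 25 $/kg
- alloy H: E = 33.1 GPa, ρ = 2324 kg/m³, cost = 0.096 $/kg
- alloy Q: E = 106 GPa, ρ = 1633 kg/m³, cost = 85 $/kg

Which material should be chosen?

alloy Y

Screen on constraints: cost ≤ 73 $/kg. Survivors: alloy Y, alloy L, alloy D, alloy H.
Evaluate M for each candidate:
  alloy Y: M = 6.43×10⁻³
  alloy D: M = 4.88×10⁻³
  alloy L: M = 3.67×10⁻³
  alloy H: M = 2.48×10⁻³
Highest index: alloy Y.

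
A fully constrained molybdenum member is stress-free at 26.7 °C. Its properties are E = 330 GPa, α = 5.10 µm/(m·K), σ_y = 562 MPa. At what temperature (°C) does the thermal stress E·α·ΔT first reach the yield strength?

E·α·ΔT = 562.0 MPa ⇒ ΔT = 562.0 / (330.0×10³ × 5.10×10⁻⁶) = 333.9 K.
T = 26.7 + 333.9 = 360.6 °C.

361 °C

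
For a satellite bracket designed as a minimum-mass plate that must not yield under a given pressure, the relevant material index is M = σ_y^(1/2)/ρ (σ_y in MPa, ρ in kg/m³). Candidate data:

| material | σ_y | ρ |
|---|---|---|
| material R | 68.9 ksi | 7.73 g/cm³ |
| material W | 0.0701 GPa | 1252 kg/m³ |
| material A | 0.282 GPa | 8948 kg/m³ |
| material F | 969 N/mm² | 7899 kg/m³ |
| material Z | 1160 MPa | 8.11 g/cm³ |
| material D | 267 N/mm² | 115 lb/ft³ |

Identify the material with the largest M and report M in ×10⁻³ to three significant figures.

In SI units:
  material R: σ_y = 475.0 MPa, ρ = 7730 kg/m³
  material W: σ_y = 70.10 MPa, ρ = 1252 kg/m³
  material A: σ_y = 282.0 MPa, ρ = 8948 kg/m³
  material F: σ_y = 969.0 MPa, ρ = 7899 kg/m³
  material Z: σ_y = 1160 MPa, ρ = 8110 kg/m³
  material D: σ_y = 267.0 MPa, ρ = 1842 kg/m³
  material D: M = 8.87×10⁻³
  material W: M = 6.69×10⁻³
  material Z: M = 4.20×10⁻³
  material F: M = 3.94×10⁻³
  material R: M = 2.82×10⁻³
  material A: M = 1.88×10⁻³
Material D has the largest M.

material D, M = 8.87×10⁻³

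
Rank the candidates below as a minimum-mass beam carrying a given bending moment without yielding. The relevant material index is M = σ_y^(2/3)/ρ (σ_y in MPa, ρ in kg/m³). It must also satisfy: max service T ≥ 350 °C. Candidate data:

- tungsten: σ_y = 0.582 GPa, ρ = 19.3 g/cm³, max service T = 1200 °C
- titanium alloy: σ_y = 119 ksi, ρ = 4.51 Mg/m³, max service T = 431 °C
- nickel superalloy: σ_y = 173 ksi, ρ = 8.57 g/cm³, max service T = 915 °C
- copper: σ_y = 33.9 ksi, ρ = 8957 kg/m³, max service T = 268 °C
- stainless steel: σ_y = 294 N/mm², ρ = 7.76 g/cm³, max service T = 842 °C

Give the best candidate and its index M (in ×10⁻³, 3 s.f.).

titanium alloy, M = 19.4×10⁻³

Screen on constraints: max service T ≥ 350 °C. Survivors: tungsten, titanium alloy, nickel superalloy, stainless steel.
Putting every candidate on a common basis:
  tungsten: σ_y = 582.0 MPa, ρ = 19300 kg/m³
  titanium alloy: σ_y = 820.5 MPa, ρ = 4510 kg/m³
  nickel superalloy: σ_y = 1193 MPa, ρ = 8570 kg/m³
  stainless steel: σ_y = 294.0 MPa, ρ = 7760 kg/m³
  titanium alloy: M = 19.4×10⁻³
  nickel superalloy: M = 13.1×10⁻³
  stainless steel: M = 5.70×10⁻³
  tungsten: M = 3.61×10⁻³
Titanium alloy ranks first.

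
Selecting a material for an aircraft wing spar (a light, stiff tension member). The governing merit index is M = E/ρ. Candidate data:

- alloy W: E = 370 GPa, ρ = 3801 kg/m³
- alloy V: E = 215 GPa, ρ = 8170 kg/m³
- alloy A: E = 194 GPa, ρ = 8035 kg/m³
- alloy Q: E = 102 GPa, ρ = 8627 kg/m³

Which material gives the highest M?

alloy W

Computing M directly (units already consistent):
  alloy W: M = 97.3 MN·m/kg
  alloy V: M = 26.3 MN·m/kg
  alloy A: M = 24.1 MN·m/kg
  alloy Q: M = 11.8 MN·m/kg
Highest index: alloy W.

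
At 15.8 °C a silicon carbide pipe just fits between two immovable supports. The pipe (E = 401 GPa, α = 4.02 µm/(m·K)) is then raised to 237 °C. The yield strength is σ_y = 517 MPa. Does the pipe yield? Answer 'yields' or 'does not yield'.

ΔT = 221.2 K. Constrained thermal stress σ = E·α·ΔT = 401.0×10³ MPa × 4.02×10⁻⁶ × 221.2 = 357 MPa (compressive).
Compare to σ_y = 517 MPa: σ < σ_y, so it does not yield.

does not yield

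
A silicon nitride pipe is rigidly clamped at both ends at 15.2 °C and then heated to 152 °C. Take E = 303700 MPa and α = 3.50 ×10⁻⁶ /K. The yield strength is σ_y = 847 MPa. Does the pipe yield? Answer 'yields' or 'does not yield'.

does not yield

E = 303700 MPa = 303.7 GPa.
ΔT = 136.8 K. Constrained thermal stress σ = E·α·ΔT = 303.7×10³ MPa × 3.50×10⁻⁶ × 136.8 = 145 MPa (compressive).
Compare to σ_y = 847 MPa: σ < σ_y, so it does not yield.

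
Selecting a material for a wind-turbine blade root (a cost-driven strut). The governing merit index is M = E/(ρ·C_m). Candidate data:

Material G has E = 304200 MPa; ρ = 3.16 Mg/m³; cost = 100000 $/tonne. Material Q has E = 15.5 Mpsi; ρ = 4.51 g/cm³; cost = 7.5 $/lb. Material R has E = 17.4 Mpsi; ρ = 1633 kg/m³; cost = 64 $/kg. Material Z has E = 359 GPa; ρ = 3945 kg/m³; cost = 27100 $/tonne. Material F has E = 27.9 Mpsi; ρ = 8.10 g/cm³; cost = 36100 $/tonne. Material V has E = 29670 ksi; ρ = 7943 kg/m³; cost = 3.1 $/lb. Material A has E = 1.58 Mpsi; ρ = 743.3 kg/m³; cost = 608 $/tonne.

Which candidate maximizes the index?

Putting every candidate on a common basis:
  material G: E = 304.2 GPa, ρ = 3160 kg/m³, cost = 100.0 $/kg
  material Q: E = 106.9 GPa, ρ = 4510 kg/m³, cost = 16.53 $/kg
  material R: E = 120.0 GPa, ρ = 1633 kg/m³, cost = 64.00 $/kg
  material Z: E = 359.0 GPa, ρ = 3945 kg/m³, cost = 27.10 $/kg
  material F: E = 192.4 GPa, ρ = 8100 kg/m³, cost = 36.10 $/kg
  material V: E = 204.6 GPa, ρ = 7943 kg/m³, cost = 6.834 $/kg
  material A: E = 10.89 GPa, ρ = 743.3 kg/m³, cost = 0.6080 $/kg
  material A: M = 24.1 MN·m per $
  material V: M = 3.77 MN·m per $
  material Z: M = 3.36 MN·m per $
  material Q: M = 1.43 MN·m per $
  material R: M = 1.15 MN·m per $
  material G: M = 0.963 MN·m per $
  material F: M = 0.658 MN·m per $
Material A ranks first.

material A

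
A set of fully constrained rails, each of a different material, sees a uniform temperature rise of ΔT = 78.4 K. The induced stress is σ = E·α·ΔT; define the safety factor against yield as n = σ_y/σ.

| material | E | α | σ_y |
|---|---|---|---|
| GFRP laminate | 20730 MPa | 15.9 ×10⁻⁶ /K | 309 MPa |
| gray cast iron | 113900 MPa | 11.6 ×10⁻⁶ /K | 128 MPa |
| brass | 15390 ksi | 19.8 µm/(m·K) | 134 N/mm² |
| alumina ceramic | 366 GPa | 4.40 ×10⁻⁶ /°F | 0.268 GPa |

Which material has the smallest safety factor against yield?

Per material, after unit conversion:
  GFRP laminate: E = 20.73, α = 15.9, σ_y = 309.0 → σ = 25.8 MPa, n = 12.0
  gray cast iron: E = 113.9, α = 11.6, σ_y = 128.0 → σ = 104 MPa, n = 1.24
  brass: E = 106.1, α = 19.8, σ_y = 134.0 → σ = 165 MPa, n = 0.814
  alumina ceramic: E = 366.0, α = 7.92, σ_y = 268.0 → σ = 227 MPa, n = 1.18
Brass has the lowest safety factor, n = 0.814.

brass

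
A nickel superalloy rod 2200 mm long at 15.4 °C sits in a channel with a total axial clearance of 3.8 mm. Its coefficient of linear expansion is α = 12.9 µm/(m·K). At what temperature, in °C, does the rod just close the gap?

α·L₀·ΔT = 3.8 mm ⇒ ΔT = 3.8 / (12.9×10⁻⁶ × 2200.0) = 133.9 K.
T = 15.4 + 133.9 = 149.3 °C.

149 °C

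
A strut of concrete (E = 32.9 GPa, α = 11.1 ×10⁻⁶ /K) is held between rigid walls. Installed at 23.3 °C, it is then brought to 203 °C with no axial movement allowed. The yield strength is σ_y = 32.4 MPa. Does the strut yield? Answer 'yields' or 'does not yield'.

ΔT = 179.7 K. Constrained thermal stress σ = E·α·ΔT = 32.90×10³ MPa × 11.1×10⁻⁶ × 179.7 = 65.6 MPa (compressive).
Compare to σ_y = 32.4 MPa: σ ≥ σ_y, so it yields.

yields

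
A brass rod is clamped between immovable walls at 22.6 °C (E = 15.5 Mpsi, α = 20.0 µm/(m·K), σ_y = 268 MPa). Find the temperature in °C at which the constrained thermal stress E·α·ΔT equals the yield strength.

148 °C

E = 15.5 Mpsi = 106.9 GPa.
E·α·ΔT = 268.0 MPa ⇒ ΔT = 268.0 / (106.9×10³ × 20.0×10⁻⁶) = 125.4 K.
T = 22.6 + 125.4 = 148.0 °C.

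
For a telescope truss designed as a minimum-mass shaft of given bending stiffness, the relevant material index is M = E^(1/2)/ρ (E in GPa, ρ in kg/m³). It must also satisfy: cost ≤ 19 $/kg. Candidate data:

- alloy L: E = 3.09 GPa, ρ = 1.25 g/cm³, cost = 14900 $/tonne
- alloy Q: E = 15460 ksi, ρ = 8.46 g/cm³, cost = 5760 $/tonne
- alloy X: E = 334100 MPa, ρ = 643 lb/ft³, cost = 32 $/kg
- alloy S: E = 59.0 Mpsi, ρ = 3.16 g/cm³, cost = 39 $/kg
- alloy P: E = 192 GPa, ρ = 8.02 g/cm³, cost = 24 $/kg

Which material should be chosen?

alloy L

Screen on constraints: cost ≤ 19 $/kg. Survivors: alloy L, alloy Q.
Putting every candidate on a common basis:
  alloy L: E = 3.090 GPa, ρ = 1250 kg/m³
  alloy Q: E = 106.6 GPa, ρ = 8460 kg/m³
  alloy L: M = 1.41×10⁻³
  alloy Q: M = 1.22×10⁻³
Alloy L ranks first.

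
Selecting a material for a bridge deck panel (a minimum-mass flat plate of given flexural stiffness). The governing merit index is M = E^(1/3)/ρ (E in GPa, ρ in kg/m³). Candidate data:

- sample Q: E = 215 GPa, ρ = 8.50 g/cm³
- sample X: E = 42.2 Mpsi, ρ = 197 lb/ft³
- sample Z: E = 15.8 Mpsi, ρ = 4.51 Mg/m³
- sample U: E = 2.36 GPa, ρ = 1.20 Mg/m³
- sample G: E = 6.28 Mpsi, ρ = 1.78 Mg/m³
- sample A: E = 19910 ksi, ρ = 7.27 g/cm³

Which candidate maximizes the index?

Putting every candidate on a common basis:
  sample Q: E = 215.0 GPa, ρ = 8500 kg/m³
  sample X: E = 291.0 GPa, ρ = 3156 kg/m³
  sample Z: E = 108.9 GPa, ρ = 4510 kg/m³
  sample U: E = 2.360 GPa, ρ = 1200 kg/m³
  sample G: E = 43.30 GPa, ρ = 1780 kg/m³
  sample A: E = 137.3 GPa, ρ = 7270 kg/m³
  sample X: M = 2.10×10⁻³
  sample G: M = 1.97×10⁻³
  sample U: M = 1.11×10⁻³
  sample Z: M = 1.06×10⁻³
  sample A: M = 0.710×10⁻³
  sample Q: M = 0.705×10⁻³
Sample X has the largest M.

sample X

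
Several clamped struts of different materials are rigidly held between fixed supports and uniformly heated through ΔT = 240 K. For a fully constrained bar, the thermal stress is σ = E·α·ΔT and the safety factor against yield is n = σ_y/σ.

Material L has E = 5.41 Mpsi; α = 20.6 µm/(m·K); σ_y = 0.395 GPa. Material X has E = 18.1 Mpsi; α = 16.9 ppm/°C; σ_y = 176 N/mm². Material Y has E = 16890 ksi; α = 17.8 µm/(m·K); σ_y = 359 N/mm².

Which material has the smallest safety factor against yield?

material X

With everything in SI (GPa, ×10⁻⁶/K, MPa):
  material L: E = 37.30, α = 20.6, σ_y = 395.0 → σ = 184 MPa, n = 2.14
  material X: E = 124.8, α = 16.9, σ_y = 176.0 → σ = 506 MPa, n = 0.348
  material Y: E = 116.5, α = 17.8, σ_y = 359.0 → σ = 497 MPa, n = 0.722
Smallest n: material X with n = 0.348.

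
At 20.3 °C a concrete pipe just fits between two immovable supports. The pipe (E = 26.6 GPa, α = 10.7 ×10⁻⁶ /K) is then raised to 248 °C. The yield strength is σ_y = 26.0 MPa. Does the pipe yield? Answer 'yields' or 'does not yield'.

yields

ΔT = 227.7 K. Constrained thermal stress σ = E·α·ΔT = 26.60×10³ MPa × 10.7×10⁻⁶ × 227.7 = 64.8 MPa (compressive).
Compare to σ_y = 26.0 MPa: σ ≥ σ_y, so it yields.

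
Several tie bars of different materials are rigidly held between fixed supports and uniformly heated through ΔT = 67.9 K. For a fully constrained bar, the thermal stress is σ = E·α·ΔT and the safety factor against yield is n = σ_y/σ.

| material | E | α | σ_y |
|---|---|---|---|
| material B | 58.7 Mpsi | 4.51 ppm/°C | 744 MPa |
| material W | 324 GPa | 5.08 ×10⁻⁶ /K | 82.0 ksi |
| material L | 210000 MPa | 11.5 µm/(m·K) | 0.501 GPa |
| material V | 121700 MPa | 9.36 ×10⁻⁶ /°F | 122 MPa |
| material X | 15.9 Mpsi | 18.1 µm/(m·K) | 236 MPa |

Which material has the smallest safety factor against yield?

material V

Converting E to GPa, α to ×10⁻⁶/K, σ_y to MPa, then σ and n for each:
  material B: E = 404.7, α = 4.51, σ_y = 744.0 → σ = 124 MPa, n = 6.00
  material W: E = 324.0, α = 5.08, σ_y = 565.4 → σ = 112 MPa, n = 5.06
  material L: E = 210.0, α = 11.5, σ_y = 501.0 → σ = 164 MPa, n = 3.06
  material V: E = 121.7, α = 16.8, σ_y = 122.0 → σ = 139 MPa, n = 0.876
  material X: E = 109.6, α = 18.1, σ_y = 236.0 → σ = 135 MPa, n = 1.75
The minimum is material V at n = 0.876.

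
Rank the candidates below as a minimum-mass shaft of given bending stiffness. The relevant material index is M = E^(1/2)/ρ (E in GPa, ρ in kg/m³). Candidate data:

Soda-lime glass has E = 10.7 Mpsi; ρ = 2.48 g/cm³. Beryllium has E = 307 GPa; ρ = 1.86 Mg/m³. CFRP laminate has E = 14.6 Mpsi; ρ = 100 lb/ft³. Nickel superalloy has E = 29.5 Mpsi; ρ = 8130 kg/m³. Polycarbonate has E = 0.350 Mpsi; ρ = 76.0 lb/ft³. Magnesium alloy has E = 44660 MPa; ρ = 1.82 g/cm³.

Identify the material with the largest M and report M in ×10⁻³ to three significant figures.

beryllium, M = 9.42×10⁻³

Normalizing units and computing the index:
  soda-lime glass: E = 73.77 GPa, ρ = 2480 kg/m³
  beryllium: E = 307.0 GPa, ρ = 1860 kg/m³
  CFRP laminate: E = 100.7 GPa, ρ = 1602 kg/m³
  nickel superalloy: E = 203.4 GPa, ρ = 8130 kg/m³
  polycarbonate: E = 2.413 GPa, ρ = 1217 kg/m³
  magnesium alloy: E = 44.66 GPa, ρ = 1820 kg/m³
  beryllium: M = 9.42×10⁻³
  CFRP laminate: M = 6.26×10⁻³
  magnesium alloy: M = 3.67×10⁻³
  soda-lime glass: M = 3.46×10⁻³
  nickel superalloy: M = 1.75×10⁻³
  polycarbonate: M = 1.28×10⁻³
Beryllium ranks first.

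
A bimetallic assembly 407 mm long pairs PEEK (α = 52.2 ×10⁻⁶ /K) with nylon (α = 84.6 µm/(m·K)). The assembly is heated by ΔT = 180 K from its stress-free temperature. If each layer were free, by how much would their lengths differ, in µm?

2370 µm

Δα = |52.2 − 84.6|×10⁻⁶/K = 32.4×10⁻⁶/K.
ΔL_mismatch = Δα·L·ΔT = 32.4×10⁻⁶ × 407.0 mm × 180.0 K = 2370 µm.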